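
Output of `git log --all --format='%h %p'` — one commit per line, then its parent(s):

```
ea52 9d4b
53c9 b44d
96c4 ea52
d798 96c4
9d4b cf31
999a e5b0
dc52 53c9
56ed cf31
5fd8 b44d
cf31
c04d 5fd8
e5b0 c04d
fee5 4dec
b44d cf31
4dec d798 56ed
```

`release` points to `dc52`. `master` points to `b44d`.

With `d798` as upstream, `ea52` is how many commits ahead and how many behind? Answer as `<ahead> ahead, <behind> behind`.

0 ahead, 2 behind

Reachable from ea52: {9d4b, cf31, ea52}.
Reachable from d798: {96c4, 9d4b, cf31, d798, ea52}.
Only in ea52's history (ahead): {} — 0.
Only in d798's history (behind): {96c4, d798} — 2.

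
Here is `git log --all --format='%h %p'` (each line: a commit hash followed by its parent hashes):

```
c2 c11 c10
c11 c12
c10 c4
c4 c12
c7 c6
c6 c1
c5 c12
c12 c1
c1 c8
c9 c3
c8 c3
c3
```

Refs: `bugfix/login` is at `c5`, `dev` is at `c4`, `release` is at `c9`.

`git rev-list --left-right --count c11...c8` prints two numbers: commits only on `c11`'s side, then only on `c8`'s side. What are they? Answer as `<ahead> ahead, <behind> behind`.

3 ahead, 0 behind

Reachable from c11: {c1, c11, c12, c3, c8}.
Reachable from c8: {c3, c8}.
Only in c11's history (ahead): {c1, c11, c12} — 3.
Only in c8's history (behind): {} — 0.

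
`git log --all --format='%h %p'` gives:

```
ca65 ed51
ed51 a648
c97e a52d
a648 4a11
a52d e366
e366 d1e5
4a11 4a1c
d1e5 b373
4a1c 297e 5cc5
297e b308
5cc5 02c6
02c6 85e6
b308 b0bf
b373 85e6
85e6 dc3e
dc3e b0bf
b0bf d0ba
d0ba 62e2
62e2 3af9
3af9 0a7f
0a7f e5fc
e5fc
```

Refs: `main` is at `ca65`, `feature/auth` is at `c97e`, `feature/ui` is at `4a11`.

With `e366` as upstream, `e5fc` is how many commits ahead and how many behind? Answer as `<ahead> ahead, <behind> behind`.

Reachable from e5fc: {e5fc}.
Reachable from e366: {0a7f, 3af9, 62e2, 85e6, b0bf, b373, d0ba, d1e5, dc3e, e366, e5fc}.
Only in e5fc's history (ahead): {} — 0.
Only in e366's history (behind): {0a7f, 3af9, 62e2, 85e6, b0bf, b373, d0ba, d1e5, dc3e, e366} — 10.

0 ahead, 10 behind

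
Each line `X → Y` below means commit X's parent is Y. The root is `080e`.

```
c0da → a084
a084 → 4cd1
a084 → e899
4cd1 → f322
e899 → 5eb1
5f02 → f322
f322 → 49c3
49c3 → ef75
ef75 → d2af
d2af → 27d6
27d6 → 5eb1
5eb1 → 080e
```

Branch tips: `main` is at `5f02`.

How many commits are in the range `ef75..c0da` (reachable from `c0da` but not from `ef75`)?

Reachable from c0da: {080e, 27d6, 49c3, 4cd1, 5eb1, a084, c0da, d2af, e899, ef75, f322}.
Reachable from ef75: {080e, 27d6, 5eb1, d2af, ef75}.
In c0da's history but not ef75's: {49c3, 4cd1, a084, c0da, e899, f322} — 6 commits.

6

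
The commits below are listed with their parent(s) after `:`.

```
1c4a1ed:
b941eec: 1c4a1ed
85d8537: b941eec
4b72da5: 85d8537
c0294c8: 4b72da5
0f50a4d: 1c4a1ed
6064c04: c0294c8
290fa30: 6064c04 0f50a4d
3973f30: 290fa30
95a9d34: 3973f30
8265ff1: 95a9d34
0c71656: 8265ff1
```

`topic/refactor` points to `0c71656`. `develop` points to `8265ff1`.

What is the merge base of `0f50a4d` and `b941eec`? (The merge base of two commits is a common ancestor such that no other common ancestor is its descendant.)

Ancestors of 0f50a4d: {0f50a4d, 1c4a1ed}.
Ancestors of b941eec: {1c4a1ed, b941eec}.
Common ancestors: {1c4a1ed}.
The only common ancestor is 1c4a1ed, so it is the merge base.

1c4a1ed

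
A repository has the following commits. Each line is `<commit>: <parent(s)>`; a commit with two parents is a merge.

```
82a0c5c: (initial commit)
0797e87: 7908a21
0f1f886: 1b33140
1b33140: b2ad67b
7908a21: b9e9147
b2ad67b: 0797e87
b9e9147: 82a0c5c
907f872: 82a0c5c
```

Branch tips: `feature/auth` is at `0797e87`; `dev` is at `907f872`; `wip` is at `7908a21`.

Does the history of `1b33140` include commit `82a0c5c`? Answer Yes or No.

Ancestors of 1b33140 (commits reachable by following parents): {0797e87, 1b33140, 7908a21, 82a0c5c, b2ad67b, b9e9147}.
82a0c5c is in that set, so it is an ancestor of 1b33140.

Yes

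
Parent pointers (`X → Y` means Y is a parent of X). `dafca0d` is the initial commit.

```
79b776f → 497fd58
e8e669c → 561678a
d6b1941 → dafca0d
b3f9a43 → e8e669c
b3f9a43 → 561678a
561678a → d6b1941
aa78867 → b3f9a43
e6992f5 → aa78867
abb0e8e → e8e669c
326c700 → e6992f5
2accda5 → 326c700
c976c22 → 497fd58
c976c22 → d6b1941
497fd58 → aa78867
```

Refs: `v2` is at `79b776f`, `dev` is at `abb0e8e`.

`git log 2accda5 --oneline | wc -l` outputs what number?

9

Walking parent pointers from 2accda5: reachable set = {2accda5, 326c700, 561678a, aa78867, b3f9a43, d6b1941, dafca0d, e6992f5, e8e669c}.
That is 9 commits.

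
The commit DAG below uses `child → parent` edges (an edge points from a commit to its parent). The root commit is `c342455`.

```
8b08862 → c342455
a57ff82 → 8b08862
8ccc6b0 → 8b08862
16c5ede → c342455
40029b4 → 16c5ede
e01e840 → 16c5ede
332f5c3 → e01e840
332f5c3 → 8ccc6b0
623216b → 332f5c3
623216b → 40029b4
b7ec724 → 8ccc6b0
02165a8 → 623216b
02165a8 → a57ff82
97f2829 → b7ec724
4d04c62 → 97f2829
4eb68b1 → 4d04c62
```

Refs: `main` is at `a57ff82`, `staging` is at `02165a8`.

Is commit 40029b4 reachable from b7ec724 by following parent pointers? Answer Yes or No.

No

Ancestors of b7ec724: {8b08862, 8ccc6b0, b7ec724, c342455}.
40029b4 is not in that set, so it is not an ancestor of b7ec724.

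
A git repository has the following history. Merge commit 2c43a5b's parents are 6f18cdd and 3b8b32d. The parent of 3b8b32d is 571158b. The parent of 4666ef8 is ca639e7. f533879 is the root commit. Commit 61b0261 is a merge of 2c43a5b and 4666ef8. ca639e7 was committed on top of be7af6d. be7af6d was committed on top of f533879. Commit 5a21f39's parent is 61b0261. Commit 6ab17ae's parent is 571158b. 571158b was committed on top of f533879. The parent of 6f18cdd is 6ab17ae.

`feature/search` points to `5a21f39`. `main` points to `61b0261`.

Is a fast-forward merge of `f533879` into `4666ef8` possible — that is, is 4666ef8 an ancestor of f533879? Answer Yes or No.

A fast-forward from 4666ef8 to f533879 is possible iff 4666ef8 is an ancestor of f533879.
Ancestors of f533879: {f533879}.
4666ef8 is not among them, so fast-forward is not possible.

No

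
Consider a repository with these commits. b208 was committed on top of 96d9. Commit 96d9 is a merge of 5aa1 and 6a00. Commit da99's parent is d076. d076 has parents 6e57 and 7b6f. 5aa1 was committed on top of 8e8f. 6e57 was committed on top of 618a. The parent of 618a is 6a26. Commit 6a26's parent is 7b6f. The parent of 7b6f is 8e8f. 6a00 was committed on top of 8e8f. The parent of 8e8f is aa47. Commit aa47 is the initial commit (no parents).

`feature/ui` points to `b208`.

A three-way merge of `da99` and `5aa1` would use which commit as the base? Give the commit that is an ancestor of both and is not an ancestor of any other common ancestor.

Ancestors of da99: {618a, 6a26, 6e57, 7b6f, 8e8f, aa47, d076, da99}.
Ancestors of 5aa1: {5aa1, 8e8f, aa47}.
Common ancestors: {8e8f, aa47}.
Among these, 8e8f is not an ancestor of any other common ancestor — it is the merge base.

8e8f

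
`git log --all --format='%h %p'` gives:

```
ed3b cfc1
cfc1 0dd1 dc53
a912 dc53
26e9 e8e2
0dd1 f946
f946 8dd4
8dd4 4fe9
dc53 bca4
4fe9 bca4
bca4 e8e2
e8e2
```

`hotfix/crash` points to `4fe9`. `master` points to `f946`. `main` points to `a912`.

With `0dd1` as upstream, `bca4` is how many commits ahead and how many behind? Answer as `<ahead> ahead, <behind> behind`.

Reachable from bca4: {bca4, e8e2}.
Reachable from 0dd1: {0dd1, 4fe9, 8dd4, bca4, e8e2, f946}.
Only in bca4's history (ahead): {} — 0.
Only in 0dd1's history (behind): {0dd1, 4fe9, 8dd4, f946} — 4.

0 ahead, 4 behind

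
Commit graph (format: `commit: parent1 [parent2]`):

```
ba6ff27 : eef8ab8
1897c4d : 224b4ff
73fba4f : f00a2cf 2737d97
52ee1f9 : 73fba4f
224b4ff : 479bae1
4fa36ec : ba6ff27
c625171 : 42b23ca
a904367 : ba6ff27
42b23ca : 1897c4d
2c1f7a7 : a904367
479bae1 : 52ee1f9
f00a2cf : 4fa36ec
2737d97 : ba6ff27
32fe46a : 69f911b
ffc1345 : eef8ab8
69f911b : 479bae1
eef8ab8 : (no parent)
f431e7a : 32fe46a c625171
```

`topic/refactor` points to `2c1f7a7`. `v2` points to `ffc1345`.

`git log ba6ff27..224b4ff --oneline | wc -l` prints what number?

7

Reachable from 224b4ff: {224b4ff, 2737d97, 479bae1, 4fa36ec, 52ee1f9, 73fba4f, ba6ff27, eef8ab8, f00a2cf}.
Reachable from ba6ff27: {ba6ff27, eef8ab8}.
In 224b4ff's history but not ba6ff27's: {224b4ff, 2737d97, 479bae1, 4fa36ec, 52ee1f9, 73fba4f, f00a2cf} — 7 commits.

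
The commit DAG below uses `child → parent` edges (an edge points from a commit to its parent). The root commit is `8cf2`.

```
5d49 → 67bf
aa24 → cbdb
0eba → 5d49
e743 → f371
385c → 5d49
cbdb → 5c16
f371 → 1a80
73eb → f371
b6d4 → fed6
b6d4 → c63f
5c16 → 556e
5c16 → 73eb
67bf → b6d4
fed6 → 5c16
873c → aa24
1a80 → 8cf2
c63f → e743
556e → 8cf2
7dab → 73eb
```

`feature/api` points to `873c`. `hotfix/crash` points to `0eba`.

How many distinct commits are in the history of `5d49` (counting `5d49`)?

Walking parent pointers from 5d49: reachable set = {1a80, 556e, 5c16, 5d49, 67bf, 73eb, 8cf2, b6d4, c63f, e743, f371, fed6}.
That is 12 commits.

12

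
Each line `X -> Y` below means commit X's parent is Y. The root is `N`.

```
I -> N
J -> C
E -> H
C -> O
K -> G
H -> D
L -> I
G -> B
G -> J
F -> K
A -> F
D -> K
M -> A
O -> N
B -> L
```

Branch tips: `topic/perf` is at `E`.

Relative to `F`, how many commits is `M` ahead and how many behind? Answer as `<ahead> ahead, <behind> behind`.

Reachable from M: {A, B, C, F, G, I, J, K, L, M, N, O}.
Reachable from F: {B, C, F, G, I, J, K, L, N, O}.
Only in M's history (ahead): {A, M} — 2.
Only in F's history (behind): {} — 0.

2 ahead, 0 behind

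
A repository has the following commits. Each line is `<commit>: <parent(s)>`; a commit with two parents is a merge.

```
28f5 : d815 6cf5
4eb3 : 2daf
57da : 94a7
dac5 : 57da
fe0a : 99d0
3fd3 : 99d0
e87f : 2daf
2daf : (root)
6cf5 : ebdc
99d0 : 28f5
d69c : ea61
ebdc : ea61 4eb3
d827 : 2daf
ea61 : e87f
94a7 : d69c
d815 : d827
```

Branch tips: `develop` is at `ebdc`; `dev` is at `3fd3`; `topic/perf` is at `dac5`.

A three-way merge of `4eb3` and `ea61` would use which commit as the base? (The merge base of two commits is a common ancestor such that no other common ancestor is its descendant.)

2daf

Ancestors of 4eb3: {2daf, 4eb3}.
Ancestors of ea61: {2daf, e87f, ea61}.
Common ancestors: {2daf}.
The only common ancestor is 2daf, so it is the merge base.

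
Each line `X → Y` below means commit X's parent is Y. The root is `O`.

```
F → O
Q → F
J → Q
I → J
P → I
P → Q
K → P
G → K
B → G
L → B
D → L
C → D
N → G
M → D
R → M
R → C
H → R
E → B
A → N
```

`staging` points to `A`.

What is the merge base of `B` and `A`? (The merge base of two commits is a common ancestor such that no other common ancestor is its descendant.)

Ancestors of B: {B, F, G, I, J, K, O, P, Q}.
Ancestors of A: {A, F, G, I, J, K, N, O, P, Q}.
Common ancestors: {F, G, I, J, K, O, P, Q}.
Among these, G is not an ancestor of any other common ancestor — it is the merge base.

G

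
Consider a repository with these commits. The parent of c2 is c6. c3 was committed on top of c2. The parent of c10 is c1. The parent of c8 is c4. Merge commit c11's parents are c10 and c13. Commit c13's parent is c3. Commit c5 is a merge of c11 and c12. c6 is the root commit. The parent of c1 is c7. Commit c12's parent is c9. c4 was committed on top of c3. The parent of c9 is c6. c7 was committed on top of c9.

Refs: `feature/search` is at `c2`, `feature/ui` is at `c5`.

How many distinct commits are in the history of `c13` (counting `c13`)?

Walking parent pointers from c13: reachable set = {c13, c2, c3, c6}.
That is 4 commits.

4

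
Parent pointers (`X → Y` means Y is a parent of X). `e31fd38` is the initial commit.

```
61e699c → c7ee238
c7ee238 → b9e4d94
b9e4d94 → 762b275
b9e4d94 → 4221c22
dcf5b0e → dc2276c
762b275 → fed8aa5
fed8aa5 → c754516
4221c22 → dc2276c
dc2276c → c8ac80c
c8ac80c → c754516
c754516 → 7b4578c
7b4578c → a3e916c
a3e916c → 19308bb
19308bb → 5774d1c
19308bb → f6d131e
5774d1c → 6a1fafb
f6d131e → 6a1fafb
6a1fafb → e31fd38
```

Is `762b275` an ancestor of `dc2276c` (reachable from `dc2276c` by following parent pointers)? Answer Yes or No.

Ancestors of dc2276c: {19308bb, 5774d1c, 6a1fafb, 7b4578c, a3e916c, c754516, c8ac80c, dc2276c, e31fd38, f6d131e}.
762b275 is not in that set, so it is not an ancestor of dc2276c.

No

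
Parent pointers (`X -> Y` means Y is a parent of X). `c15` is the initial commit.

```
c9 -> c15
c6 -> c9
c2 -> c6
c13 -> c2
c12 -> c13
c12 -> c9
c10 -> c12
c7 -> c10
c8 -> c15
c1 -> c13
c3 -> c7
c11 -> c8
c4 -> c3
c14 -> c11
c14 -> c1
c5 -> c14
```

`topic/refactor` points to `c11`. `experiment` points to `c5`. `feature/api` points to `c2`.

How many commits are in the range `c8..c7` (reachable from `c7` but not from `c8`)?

7

Reachable from c7: {c10, c12, c13, c15, c2, c6, c7, c9}.
Reachable from c8: {c15, c8}.
In c7's history but not c8's: {c10, c12, c13, c2, c6, c7, c9} — 7 commits.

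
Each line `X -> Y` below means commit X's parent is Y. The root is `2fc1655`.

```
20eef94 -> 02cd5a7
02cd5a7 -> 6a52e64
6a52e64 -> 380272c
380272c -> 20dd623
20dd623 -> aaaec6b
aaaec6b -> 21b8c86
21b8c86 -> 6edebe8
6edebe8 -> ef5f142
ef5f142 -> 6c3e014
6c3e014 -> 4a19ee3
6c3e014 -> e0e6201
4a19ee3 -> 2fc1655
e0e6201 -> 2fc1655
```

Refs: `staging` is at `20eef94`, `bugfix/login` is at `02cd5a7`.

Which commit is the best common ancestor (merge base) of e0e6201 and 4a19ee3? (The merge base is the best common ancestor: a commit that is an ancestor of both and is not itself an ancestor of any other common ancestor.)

Ancestors of e0e6201: {2fc1655, e0e6201}.
Ancestors of 4a19ee3: {2fc1655, 4a19ee3}.
Common ancestors: {2fc1655}.
The only common ancestor is 2fc1655, so it is the merge base.

2fc1655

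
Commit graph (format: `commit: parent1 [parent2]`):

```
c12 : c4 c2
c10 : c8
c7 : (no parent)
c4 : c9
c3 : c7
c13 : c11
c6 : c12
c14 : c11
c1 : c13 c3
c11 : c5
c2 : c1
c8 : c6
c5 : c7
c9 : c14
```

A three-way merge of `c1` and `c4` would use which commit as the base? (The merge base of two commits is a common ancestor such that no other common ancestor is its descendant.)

c11

Ancestors of c1: {c1, c11, c13, c3, c5, c7}.
Ancestors of c4: {c11, c14, c4, c5, c7, c9}.
Common ancestors: {c11, c5, c7}.
Among these, c11 is not an ancestor of any other common ancestor — it is the merge base.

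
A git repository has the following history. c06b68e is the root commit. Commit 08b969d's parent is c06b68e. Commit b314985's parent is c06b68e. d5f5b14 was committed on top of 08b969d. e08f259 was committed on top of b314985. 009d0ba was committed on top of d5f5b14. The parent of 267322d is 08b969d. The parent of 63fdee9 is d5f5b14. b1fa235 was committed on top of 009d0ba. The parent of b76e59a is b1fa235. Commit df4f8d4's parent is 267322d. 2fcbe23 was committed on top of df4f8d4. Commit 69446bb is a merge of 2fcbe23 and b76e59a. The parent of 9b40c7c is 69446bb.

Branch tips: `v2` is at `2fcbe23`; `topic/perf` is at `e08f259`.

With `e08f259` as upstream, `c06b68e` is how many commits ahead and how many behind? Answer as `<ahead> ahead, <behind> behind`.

Reachable from c06b68e: {c06b68e}.
Reachable from e08f259: {b314985, c06b68e, e08f259}.
Only in c06b68e's history (ahead): {} — 0.
Only in e08f259's history (behind): {b314985, e08f259} — 2.

0 ahead, 2 behind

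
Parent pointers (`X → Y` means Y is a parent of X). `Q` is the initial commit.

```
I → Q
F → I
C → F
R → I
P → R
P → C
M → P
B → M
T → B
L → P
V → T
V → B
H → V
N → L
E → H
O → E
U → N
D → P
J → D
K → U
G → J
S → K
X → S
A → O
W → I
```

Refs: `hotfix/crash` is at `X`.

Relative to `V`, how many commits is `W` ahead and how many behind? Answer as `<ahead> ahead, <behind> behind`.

1 ahead, 8 behind

Reachable from W: {I, Q, W}.
Reachable from V: {B, C, F, I, M, P, Q, R, T, V}.
Only in W's history (ahead): {W} — 1.
Only in V's history (behind): {B, C, F, M, P, R, T, V} — 8.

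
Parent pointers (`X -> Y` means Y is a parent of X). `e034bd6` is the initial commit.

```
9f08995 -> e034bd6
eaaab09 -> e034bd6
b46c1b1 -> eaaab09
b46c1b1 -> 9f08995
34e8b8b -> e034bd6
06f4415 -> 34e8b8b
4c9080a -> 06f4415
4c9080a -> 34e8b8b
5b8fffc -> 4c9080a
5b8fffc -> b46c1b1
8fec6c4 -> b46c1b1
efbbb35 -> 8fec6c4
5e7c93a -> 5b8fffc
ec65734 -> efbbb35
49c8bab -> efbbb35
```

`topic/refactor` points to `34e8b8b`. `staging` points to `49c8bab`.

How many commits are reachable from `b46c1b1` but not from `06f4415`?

Reachable from b46c1b1: {9f08995, b46c1b1, e034bd6, eaaab09}.
Reachable from 06f4415: {06f4415, 34e8b8b, e034bd6}.
In b46c1b1's history but not 06f4415's: {9f08995, b46c1b1, eaaab09} — 3 commits.

3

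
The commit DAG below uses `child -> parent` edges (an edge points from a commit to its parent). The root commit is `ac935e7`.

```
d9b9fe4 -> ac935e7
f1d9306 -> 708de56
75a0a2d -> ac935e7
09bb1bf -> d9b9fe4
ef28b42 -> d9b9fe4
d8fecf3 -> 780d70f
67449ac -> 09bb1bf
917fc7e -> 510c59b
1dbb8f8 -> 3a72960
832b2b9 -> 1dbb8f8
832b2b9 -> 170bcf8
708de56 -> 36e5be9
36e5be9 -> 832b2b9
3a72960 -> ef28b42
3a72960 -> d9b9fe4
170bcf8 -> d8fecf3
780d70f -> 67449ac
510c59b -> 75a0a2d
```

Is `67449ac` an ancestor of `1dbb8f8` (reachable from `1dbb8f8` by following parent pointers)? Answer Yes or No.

No

Ancestors of 1dbb8f8: {1dbb8f8, 3a72960, ac935e7, d9b9fe4, ef28b42}.
67449ac is not in that set, so it is not an ancestor of 1dbb8f8.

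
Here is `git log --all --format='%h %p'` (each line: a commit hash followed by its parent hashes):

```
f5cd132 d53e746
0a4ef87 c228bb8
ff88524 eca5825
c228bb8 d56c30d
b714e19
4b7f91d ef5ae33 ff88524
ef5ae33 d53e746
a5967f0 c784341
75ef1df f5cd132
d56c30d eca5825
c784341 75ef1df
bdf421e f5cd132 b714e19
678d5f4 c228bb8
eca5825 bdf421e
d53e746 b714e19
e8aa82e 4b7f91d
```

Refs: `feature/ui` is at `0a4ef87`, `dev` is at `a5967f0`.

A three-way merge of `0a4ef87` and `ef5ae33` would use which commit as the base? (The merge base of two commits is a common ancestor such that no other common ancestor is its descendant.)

d53e746

Ancestors of 0a4ef87: {0a4ef87, b714e19, bdf421e, c228bb8, d53e746, d56c30d, eca5825, f5cd132}.
Ancestors of ef5ae33: {b714e19, d53e746, ef5ae33}.
Common ancestors: {b714e19, d53e746}.
Among these, d53e746 is not an ancestor of any other common ancestor — it is the merge base.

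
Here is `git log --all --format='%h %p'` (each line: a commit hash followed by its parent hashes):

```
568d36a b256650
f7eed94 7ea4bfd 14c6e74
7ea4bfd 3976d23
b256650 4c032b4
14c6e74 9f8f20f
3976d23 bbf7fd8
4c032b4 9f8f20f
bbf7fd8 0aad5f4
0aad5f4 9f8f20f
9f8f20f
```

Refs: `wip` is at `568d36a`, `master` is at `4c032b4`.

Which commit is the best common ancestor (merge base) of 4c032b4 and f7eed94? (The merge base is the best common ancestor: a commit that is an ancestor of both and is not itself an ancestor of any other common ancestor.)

9f8f20f

Ancestors of 4c032b4: {4c032b4, 9f8f20f}.
Ancestors of f7eed94: {0aad5f4, 14c6e74, 3976d23, 7ea4bfd, 9f8f20f, bbf7fd8, f7eed94}.
Common ancestors: {9f8f20f}.
The only common ancestor is 9f8f20f, so it is the merge base.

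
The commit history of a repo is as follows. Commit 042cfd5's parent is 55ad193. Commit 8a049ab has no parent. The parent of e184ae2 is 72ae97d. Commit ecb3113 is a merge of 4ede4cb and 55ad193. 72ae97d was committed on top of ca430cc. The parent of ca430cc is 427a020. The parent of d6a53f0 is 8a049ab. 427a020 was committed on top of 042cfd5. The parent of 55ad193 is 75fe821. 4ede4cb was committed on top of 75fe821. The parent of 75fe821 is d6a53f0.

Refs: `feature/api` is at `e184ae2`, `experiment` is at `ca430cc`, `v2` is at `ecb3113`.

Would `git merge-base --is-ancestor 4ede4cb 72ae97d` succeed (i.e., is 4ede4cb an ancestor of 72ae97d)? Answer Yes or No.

Ancestors of 72ae97d: {042cfd5, 427a020, 55ad193, 72ae97d, 75fe821, 8a049ab, ca430cc, d6a53f0}.
4ede4cb is not in that set, so it is not an ancestor of 72ae97d.

No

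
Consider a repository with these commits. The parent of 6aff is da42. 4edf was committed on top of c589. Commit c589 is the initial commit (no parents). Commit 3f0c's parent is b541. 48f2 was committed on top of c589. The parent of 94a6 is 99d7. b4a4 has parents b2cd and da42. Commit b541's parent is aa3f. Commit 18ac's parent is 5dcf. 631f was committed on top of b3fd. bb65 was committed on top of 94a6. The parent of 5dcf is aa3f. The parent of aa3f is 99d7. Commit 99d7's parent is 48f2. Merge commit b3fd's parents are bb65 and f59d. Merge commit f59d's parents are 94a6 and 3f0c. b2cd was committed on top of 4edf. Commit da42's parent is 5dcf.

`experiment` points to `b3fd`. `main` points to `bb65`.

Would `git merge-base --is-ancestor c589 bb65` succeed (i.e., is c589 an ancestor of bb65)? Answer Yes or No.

Yes

Ancestors of bb65 (commits reachable by following parents): {48f2, 94a6, 99d7, bb65, c589}.
c589 is in that set, so it is an ancestor of bb65.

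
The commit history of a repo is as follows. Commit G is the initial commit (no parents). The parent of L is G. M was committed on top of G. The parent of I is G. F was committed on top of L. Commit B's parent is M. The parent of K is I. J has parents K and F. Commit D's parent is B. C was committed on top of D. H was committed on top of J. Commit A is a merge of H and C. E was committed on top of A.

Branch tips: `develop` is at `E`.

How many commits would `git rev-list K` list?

3

Walking parent pointers from K: reachable set = {G, I, K}.
That is 3 commits.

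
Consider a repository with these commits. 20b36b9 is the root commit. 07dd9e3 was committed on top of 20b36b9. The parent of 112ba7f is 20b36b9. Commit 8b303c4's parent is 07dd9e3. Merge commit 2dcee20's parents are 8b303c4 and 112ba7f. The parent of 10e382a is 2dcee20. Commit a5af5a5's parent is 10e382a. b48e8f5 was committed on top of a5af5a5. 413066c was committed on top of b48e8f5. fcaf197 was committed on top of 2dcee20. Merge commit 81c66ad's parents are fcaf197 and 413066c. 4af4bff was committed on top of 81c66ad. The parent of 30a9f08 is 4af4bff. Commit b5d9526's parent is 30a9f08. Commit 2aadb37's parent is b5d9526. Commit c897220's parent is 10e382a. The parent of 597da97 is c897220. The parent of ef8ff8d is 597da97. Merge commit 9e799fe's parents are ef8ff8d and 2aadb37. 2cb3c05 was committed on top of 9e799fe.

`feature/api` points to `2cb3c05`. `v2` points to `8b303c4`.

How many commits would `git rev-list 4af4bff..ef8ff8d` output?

Reachable from ef8ff8d: {07dd9e3, 10e382a, 112ba7f, 20b36b9, 2dcee20, 597da97, 8b303c4, c897220, ef8ff8d}.
Reachable from 4af4bff: {07dd9e3, 10e382a, 112ba7f, 20b36b9, 2dcee20, 413066c, 4af4bff, 81c66ad, 8b303c4, a5af5a5, b48e8f5, fcaf197}.
In ef8ff8d's history but not 4af4bff's: {597da97, c897220, ef8ff8d} — 3 commits.

3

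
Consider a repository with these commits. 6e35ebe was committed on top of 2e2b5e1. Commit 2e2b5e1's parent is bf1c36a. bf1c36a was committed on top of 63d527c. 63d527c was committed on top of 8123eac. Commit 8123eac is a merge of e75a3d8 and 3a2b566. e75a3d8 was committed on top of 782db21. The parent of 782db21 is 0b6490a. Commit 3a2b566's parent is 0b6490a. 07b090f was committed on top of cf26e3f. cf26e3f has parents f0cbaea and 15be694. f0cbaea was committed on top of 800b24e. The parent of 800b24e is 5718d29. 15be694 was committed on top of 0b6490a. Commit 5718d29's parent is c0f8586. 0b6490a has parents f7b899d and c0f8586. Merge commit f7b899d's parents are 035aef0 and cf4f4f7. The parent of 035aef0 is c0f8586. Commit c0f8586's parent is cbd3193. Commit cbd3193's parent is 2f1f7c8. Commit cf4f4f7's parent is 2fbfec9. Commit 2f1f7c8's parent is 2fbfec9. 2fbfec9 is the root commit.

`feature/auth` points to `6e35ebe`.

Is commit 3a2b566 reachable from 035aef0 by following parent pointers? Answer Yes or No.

Ancestors of 035aef0: {035aef0, 2f1f7c8, 2fbfec9, c0f8586, cbd3193}.
3a2b566 is not in that set, so it is not an ancestor of 035aef0.

No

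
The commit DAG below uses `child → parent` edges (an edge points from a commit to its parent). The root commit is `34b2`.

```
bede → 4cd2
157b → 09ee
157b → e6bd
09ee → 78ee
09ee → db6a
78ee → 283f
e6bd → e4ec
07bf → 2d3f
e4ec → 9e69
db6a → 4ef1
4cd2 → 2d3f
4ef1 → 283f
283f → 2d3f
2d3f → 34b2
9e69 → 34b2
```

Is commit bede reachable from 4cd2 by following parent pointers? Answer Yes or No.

Ancestors of 4cd2: {2d3f, 34b2, 4cd2}.
bede is not in that set, so it is not an ancestor of 4cd2.

No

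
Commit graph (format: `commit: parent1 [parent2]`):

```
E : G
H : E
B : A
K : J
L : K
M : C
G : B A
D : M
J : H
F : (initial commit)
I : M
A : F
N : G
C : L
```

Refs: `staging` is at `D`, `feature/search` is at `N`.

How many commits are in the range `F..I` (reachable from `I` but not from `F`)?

Reachable from I: {A, B, C, E, F, G, H, I, J, K, L, M}.
Reachable from F: {F}.
In I's history but not F's: {A, B, C, E, G, H, I, J, K, L, M} — 11 commits.

11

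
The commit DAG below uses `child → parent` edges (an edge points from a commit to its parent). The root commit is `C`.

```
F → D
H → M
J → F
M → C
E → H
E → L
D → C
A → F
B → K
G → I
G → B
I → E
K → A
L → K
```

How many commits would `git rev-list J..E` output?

6

Reachable from E: {A, C, D, E, F, H, K, L, M}.
Reachable from J: {C, D, F, J}.
In E's history but not J's: {A, E, H, K, L, M} — 6 commits.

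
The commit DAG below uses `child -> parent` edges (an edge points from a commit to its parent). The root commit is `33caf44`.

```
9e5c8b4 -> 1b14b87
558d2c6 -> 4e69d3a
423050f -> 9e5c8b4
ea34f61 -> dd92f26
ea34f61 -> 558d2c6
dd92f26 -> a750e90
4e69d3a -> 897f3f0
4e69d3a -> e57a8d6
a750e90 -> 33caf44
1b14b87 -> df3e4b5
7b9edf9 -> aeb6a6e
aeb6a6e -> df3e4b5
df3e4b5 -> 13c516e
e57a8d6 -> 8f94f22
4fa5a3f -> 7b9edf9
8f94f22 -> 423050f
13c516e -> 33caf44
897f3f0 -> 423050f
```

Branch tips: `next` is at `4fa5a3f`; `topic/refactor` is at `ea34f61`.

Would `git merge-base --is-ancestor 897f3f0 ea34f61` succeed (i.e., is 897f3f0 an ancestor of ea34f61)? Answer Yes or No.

Yes

Ancestors of ea34f61 (commits reachable by following parents): {13c516e, 1b14b87, 33caf44, 423050f, 4e69d3a, 558d2c6, 897f3f0, 8f94f22, 9e5c8b4, a750e90, dd92f26, df3e4b5, e57a8d6, ea34f61}.
897f3f0 is in that set, so it is an ancestor of ea34f61.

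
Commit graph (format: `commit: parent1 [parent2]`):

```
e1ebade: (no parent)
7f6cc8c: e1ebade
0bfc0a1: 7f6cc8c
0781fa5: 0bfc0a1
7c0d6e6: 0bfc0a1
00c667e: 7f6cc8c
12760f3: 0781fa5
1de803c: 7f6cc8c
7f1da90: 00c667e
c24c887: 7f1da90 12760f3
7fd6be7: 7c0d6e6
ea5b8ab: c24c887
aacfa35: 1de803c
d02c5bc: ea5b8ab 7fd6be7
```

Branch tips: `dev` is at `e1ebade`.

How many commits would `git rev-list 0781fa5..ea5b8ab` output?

5

Reachable from ea5b8ab: {00c667e, 0781fa5, 0bfc0a1, 12760f3, 7f1da90, 7f6cc8c, c24c887, e1ebade, ea5b8ab}.
Reachable from 0781fa5: {0781fa5, 0bfc0a1, 7f6cc8c, e1ebade}.
In ea5b8ab's history but not 0781fa5's: {00c667e, 12760f3, 7f1da90, c24c887, ea5b8ab} — 5 commits.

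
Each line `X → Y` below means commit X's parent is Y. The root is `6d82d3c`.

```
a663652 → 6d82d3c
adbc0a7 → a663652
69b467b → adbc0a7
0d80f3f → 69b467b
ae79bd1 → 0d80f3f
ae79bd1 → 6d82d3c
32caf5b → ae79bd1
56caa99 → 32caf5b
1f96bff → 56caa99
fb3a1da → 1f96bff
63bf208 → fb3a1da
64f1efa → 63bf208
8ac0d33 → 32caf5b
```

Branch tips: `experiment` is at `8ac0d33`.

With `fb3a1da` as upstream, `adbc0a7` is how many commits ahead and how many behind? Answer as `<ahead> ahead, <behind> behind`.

Reachable from adbc0a7: {6d82d3c, a663652, adbc0a7}.
Reachable from fb3a1da: {0d80f3f, 1f96bff, 32caf5b, 56caa99, 69b467b, 6d82d3c, a663652, adbc0a7, ae79bd1, fb3a1da}.
Only in adbc0a7's history (ahead): {} — 0.
Only in fb3a1da's history (behind): {0d80f3f, 1f96bff, 32caf5b, 56caa99, 69b467b, ae79bd1, fb3a1da} — 7.

0 ahead, 7 behind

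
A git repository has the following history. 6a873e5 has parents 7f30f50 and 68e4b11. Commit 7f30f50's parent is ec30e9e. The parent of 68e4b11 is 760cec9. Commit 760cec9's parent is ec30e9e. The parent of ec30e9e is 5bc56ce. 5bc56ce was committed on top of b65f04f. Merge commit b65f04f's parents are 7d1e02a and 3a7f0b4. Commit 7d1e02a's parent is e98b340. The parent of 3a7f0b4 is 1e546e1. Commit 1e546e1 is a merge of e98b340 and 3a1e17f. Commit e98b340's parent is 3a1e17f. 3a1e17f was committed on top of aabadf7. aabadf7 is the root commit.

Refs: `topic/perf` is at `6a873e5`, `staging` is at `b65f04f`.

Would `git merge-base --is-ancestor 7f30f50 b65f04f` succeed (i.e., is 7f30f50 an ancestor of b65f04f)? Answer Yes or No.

Ancestors of b65f04f: {1e546e1, 3a1e17f, 3a7f0b4, 7d1e02a, aabadf7, b65f04f, e98b340}.
7f30f50 is not in that set, so it is not an ancestor of b65f04f.

No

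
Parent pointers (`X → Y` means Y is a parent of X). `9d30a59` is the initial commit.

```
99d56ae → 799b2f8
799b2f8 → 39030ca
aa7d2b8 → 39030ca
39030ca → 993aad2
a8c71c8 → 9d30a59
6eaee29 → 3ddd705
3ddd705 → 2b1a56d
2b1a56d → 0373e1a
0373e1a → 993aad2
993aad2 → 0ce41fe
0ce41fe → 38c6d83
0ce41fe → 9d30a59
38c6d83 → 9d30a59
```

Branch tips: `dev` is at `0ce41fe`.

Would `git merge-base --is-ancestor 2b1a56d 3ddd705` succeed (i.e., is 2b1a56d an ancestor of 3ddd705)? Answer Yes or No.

Ancestors of 3ddd705 (commits reachable by following parents): {0373e1a, 0ce41fe, 2b1a56d, 38c6d83, 3ddd705, 993aad2, 9d30a59}.
2b1a56d is in that set, so it is an ancestor of 3ddd705.

Yes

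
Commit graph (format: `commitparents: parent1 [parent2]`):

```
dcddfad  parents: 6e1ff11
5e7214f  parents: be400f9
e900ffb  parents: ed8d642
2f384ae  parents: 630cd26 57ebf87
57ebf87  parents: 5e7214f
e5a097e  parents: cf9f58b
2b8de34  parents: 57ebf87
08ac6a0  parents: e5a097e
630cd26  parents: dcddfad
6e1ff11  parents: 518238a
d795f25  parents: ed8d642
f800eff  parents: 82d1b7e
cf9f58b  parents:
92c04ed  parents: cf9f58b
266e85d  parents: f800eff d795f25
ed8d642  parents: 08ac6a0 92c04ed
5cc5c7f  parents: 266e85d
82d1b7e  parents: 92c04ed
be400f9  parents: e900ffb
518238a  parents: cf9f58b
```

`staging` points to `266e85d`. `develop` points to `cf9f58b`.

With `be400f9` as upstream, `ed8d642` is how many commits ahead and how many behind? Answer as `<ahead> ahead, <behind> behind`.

Reachable from ed8d642: {08ac6a0, 92c04ed, cf9f58b, e5a097e, ed8d642}.
Reachable from be400f9: {08ac6a0, 92c04ed, be400f9, cf9f58b, e5a097e, e900ffb, ed8d642}.
Only in ed8d642's history (ahead): {} — 0.
Only in be400f9's history (behind): {be400f9, e900ffb} — 2.

0 ahead, 2 behind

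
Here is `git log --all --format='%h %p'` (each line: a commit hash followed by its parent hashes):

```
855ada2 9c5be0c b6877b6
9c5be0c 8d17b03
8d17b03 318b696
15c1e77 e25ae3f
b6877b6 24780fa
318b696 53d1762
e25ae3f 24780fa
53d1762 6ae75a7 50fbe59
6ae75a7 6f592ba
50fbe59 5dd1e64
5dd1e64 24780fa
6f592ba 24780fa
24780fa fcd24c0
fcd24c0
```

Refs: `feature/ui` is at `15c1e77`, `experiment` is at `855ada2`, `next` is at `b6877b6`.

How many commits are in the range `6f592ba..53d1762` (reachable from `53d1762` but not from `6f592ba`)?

Reachable from 53d1762: {24780fa, 50fbe59, 53d1762, 5dd1e64, 6ae75a7, 6f592ba, fcd24c0}.
Reachable from 6f592ba: {24780fa, 6f592ba, fcd24c0}.
In 53d1762's history but not 6f592ba's: {50fbe59, 53d1762, 5dd1e64, 6ae75a7} — 4 commits.

4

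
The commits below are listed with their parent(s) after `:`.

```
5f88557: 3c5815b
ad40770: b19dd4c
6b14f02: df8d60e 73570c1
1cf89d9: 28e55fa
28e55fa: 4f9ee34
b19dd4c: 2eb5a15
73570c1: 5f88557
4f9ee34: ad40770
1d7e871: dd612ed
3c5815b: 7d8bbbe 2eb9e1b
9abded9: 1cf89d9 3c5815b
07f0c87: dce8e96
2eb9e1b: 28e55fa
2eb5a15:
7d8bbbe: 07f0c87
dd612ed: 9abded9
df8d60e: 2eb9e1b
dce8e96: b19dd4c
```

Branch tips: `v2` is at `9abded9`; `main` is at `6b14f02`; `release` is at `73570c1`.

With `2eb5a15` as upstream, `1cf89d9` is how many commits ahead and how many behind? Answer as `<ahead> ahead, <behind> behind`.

Reachable from 1cf89d9: {1cf89d9, 28e55fa, 2eb5a15, 4f9ee34, ad40770, b19dd4c}.
Reachable from 2eb5a15: {2eb5a15}.
Only in 1cf89d9's history (ahead): {1cf89d9, 28e55fa, 4f9ee34, ad40770, b19dd4c} — 5.
Only in 2eb5a15's history (behind): {} — 0.

5 ahead, 0 behind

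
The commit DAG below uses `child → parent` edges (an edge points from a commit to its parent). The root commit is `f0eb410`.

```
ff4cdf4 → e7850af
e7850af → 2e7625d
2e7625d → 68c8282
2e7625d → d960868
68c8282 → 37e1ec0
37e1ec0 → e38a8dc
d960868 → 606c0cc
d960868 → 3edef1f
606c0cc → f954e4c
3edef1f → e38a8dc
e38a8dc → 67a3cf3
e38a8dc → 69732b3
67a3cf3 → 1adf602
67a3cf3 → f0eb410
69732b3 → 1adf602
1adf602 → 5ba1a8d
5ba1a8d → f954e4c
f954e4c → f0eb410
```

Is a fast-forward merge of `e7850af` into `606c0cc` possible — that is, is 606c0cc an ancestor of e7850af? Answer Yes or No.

Yes

A fast-forward from 606c0cc to e7850af is possible iff 606c0cc is an ancestor of e7850af.
Ancestors of e7850af: {1adf602, 2e7625d, 37e1ec0, 3edef1f, 5ba1a8d, 606c0cc, 67a3cf3, 68c8282, 69732b3, d960868, e38a8dc, e7850af, f0eb410, f954e4c}.
606c0cc is among them, so fast-forward is possible.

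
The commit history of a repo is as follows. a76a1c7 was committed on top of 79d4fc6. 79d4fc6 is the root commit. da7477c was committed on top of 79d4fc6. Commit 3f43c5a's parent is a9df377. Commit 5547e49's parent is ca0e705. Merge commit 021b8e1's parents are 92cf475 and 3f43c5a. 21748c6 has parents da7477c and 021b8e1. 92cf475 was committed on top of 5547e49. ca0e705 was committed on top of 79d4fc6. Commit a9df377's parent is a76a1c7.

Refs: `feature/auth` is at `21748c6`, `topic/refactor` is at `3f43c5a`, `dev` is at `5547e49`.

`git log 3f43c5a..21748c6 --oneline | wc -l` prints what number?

6

Reachable from 21748c6: {021b8e1, 21748c6, 3f43c5a, 5547e49, 79d4fc6, 92cf475, a76a1c7, a9df377, ca0e705, da7477c}.
Reachable from 3f43c5a: {3f43c5a, 79d4fc6, a76a1c7, a9df377}.
In 21748c6's history but not 3f43c5a's: {021b8e1, 21748c6, 5547e49, 92cf475, ca0e705, da7477c} — 6 commits.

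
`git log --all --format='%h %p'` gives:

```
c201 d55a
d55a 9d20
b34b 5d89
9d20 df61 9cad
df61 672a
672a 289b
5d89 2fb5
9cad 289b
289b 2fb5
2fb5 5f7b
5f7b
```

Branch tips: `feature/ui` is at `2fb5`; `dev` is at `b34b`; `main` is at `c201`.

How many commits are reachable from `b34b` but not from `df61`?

2

Reachable from b34b: {2fb5, 5d89, 5f7b, b34b}.
Reachable from df61: {289b, 2fb5, 5f7b, 672a, df61}.
In b34b's history but not df61's: {5d89, b34b} — 2 commits.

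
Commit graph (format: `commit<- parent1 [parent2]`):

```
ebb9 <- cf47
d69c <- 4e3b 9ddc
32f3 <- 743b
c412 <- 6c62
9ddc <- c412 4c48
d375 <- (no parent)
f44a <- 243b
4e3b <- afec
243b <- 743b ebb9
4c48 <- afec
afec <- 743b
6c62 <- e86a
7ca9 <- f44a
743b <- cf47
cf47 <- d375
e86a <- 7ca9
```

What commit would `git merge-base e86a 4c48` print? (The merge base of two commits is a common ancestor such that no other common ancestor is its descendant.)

Ancestors of e86a: {243b, 743b, 7ca9, cf47, d375, e86a, ebb9, f44a}.
Ancestors of 4c48: {4c48, 743b, afec, cf47, d375}.
Common ancestors: {743b, cf47, d375}.
Among these, 743b is not an ancestor of any other common ancestor — it is the merge base.

743b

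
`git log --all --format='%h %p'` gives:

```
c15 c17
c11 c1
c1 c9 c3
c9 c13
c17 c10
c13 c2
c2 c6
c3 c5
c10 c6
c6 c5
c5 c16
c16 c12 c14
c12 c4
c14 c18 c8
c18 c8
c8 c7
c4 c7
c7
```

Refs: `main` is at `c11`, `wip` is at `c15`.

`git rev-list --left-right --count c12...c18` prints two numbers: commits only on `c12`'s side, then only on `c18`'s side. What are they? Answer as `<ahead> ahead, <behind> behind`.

Reachable from c12: {c12, c4, c7}.
Reachable from c18: {c18, c7, c8}.
Only in c12's history (ahead): {c12, c4} — 2.
Only in c18's history (behind): {c18, c8} — 2.

2 ahead, 2 behind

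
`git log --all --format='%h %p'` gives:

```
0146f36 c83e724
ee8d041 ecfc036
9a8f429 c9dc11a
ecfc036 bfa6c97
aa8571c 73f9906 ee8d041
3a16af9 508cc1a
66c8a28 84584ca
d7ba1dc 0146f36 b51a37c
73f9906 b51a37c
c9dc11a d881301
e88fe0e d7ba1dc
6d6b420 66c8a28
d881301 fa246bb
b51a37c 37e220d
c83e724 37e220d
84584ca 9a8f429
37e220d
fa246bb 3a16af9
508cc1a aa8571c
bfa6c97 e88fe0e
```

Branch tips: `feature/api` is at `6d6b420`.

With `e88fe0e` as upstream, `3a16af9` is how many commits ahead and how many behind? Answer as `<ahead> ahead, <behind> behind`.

7 ahead, 0 behind

Reachable from 3a16af9: {0146f36, 37e220d, 3a16af9, 508cc1a, 73f9906, aa8571c, b51a37c, bfa6c97, c83e724, d7ba1dc, e88fe0e, ecfc036, ee8d041}.
Reachable from e88fe0e: {0146f36, 37e220d, b51a37c, c83e724, d7ba1dc, e88fe0e}.
Only in 3a16af9's history (ahead): {3a16af9, 508cc1a, 73f9906, aa8571c, bfa6c97, ecfc036, ee8d041} — 7.
Only in e88fe0e's history (behind): {} — 0.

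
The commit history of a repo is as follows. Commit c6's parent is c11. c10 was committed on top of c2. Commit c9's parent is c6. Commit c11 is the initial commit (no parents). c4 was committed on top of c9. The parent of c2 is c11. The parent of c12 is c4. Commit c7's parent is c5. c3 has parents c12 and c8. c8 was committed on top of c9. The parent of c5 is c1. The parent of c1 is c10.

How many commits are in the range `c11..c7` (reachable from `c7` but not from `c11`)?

Reachable from c7: {c1, c10, c11, c2, c5, c7}.
Reachable from c11: {c11}.
In c7's history but not c11's: {c1, c10, c2, c5, c7} — 5 commits.

5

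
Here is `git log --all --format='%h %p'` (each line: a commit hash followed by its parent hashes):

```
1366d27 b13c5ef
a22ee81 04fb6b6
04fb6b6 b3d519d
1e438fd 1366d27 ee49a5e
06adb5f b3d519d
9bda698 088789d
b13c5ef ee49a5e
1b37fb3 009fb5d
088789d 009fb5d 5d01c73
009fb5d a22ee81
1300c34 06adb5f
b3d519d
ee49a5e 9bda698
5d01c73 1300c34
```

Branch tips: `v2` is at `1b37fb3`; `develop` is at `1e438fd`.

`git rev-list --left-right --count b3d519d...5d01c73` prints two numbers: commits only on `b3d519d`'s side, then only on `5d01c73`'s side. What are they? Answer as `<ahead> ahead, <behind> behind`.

0 ahead, 3 behind

Reachable from b3d519d: {b3d519d}.
Reachable from 5d01c73: {06adb5f, 1300c34, 5d01c73, b3d519d}.
Only in b3d519d's history (ahead): {} — 0.
Only in 5d01c73's history (behind): {06adb5f, 1300c34, 5d01c73} — 3.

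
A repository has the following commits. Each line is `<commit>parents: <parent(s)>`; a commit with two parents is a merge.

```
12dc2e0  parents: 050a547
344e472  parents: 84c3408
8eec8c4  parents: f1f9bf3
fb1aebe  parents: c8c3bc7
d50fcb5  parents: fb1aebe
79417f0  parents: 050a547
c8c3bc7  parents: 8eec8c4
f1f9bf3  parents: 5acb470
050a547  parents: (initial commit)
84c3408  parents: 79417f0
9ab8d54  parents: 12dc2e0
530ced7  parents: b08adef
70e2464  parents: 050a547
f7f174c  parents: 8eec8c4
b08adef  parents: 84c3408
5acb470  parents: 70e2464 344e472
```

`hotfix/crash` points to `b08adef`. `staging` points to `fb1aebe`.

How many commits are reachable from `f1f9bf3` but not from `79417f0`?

Reachable from f1f9bf3: {050a547, 344e472, 5acb470, 70e2464, 79417f0, 84c3408, f1f9bf3}.
Reachable from 79417f0: {050a547, 79417f0}.
In f1f9bf3's history but not 79417f0's: {344e472, 5acb470, 70e2464, 84c3408, f1f9bf3} — 5 commits.

5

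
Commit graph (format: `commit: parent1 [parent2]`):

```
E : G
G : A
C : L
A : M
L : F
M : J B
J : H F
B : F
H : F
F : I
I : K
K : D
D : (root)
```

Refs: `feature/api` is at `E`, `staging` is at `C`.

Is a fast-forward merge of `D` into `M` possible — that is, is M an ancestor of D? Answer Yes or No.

A fast-forward from M to D is possible iff M is an ancestor of D.
Ancestors of D: {D}.
M is not among them, so fast-forward is not possible.

No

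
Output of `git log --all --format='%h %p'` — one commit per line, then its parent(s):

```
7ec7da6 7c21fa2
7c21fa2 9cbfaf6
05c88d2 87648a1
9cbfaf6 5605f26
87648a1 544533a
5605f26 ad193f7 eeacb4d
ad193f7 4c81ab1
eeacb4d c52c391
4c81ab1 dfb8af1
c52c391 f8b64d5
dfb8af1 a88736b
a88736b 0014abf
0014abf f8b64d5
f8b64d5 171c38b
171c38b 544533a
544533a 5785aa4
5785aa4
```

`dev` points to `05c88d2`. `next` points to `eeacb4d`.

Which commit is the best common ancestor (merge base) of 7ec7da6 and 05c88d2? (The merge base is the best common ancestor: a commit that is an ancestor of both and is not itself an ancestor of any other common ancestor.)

Ancestors of 7ec7da6: {0014abf, 171c38b, 4c81ab1, 544533a, 5605f26, 5785aa4, 7c21fa2, 7ec7da6, 9cbfaf6, a88736b, ad193f7, c52c391, dfb8af1, eeacb4d, f8b64d5}.
Ancestors of 05c88d2: {05c88d2, 544533a, 5785aa4, 87648a1}.
Common ancestors: {544533a, 5785aa4}.
Among these, 544533a is not an ancestor of any other common ancestor — it is the merge base.

544533a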